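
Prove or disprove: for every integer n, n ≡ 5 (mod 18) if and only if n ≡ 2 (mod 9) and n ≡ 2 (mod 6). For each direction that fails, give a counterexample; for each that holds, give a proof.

Both directions fail.

[⇒] This fails: n = 5 gives 5 ≡ 5 (mod 18) but 5 ≡ 5 (mod 9), so the conjunction on the right does not hold.

[⇐] This fails: n = 2 satisfies both congruences on the right (2 ≡ 2 mod 9 and 2 ≡ 2 mod 6) yet 2 ≡ 2 (mod 18), not 5.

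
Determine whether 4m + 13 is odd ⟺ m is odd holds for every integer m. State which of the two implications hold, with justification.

(→) This fails: take m = 6. Then 4m + 13 = 37, which is odd, yet m = 6 is even, not odd.

(←) Suppose m is odd. Since 4 is even, 4m is even for every m, so 4m + 13 has the same parity as 13, which is odd. Hence 4m + 13 is odd.

Only the converse holds.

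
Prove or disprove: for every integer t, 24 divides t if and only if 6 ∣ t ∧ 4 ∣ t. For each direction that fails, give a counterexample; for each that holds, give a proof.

(⟹) If 24 ∣ t, write t = 24q. Since 24 = 4·6, t = 6·(4q), so 6 ∣ t; and since 24 = 6·4, t = 4·(6q), so 4 ∣ t.

(⟸) This fails: take t = 12. Both 6 ∣ 12 and 4 ∣ 12, yet 12 is not a multiple of 24 (since 12 = 0·24 + 12), so 24 ∤ 12.

Not equivalent: only (⇒) holds.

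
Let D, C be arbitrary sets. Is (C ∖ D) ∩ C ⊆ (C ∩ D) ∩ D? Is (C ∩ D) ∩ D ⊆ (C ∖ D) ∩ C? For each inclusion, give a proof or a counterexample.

Forward inclusion. This inclusion fails. Take D = ∅, C = {1}; then 1 ∈ (C ∖ D) ∩ C but 1 ∉ (C ∩ D) ∩ D.

Reverse inclusion. This inclusion fails. Take D = {1}, C = {1}; then 1 ∈ (C ∩ D) ∩ D but 1 ∉ (C ∖ D) ∩ C.

(⊆) fails and (⊇) fails.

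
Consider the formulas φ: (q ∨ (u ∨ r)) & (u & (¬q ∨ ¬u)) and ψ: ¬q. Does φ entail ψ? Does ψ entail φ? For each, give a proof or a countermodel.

Forward direction. Assume the antecedent. If r is true, the antecedent forces (r = T, q = F, u = T), and ¬q holds there. If r is false, the antecedent forces (r = F, q = F, u = T), and ¬q holds there. Either way ¬q holds.

Converse. This fails. Under r = F, q = F, u = F, the left side is false but the right side is true.

The forward direction holds; the converse fails.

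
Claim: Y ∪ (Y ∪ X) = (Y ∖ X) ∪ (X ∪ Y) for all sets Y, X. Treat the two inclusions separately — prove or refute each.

Forward inclusion. Let x ∈ Y ∪ (Y ∪ X). Then either x ∈ Y and x ∉ X; or x ∈ X and x ∉ Y; or x ∈ Y ∩ X. In each case x ∈ (Y ∖ X) ∪ (X ∪ Y), so Y ∪ (Y ∪ X) ⊆ (Y ∖ X) ∪ (X ∪ Y).

Reverse inclusion. Let x ∈ (Y ∖ X) ∪ (X ∪ Y). Then either x ∈ Y and x ∉ X; or x ∈ X and x ∉ Y; or x ∈ Y ∩ X. In each case x ∈ Y ∪ (Y ∪ X), so (Y ∖ X) ∪ (X ∪ Y) ⊆ Y ∪ (Y ∪ X).

Both inclusions hold.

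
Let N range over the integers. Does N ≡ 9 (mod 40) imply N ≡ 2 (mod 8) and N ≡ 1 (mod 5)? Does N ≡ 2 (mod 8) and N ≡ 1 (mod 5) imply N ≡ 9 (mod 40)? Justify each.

Forward direction. This fails: N = 9 gives 9 ≡ 9 (mod 40) but 9 ≡ 1 (mod 8), so the conjunction on the right does not hold.

Converse. This fails: N = 26 satisfies both congruences on the right (26 ≡ 2 mod 8 and 26 ≡ 1 mod 5) yet 26 ≡ 26 (mod 40), not 9.

Neither implication holds.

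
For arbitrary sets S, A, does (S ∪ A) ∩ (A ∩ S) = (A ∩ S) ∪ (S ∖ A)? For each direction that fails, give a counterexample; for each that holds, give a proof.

Reverse inclusion. This inclusion fails. Take S = {1}, A = ∅; then 1 ∈ (A ∩ S) ∪ (S ∖ A) but 1 ∉ (S ∪ A) ∩ (A ∩ S).

Forward inclusion. Let x ∈ (S ∪ A) ∩ (A ∩ S). Then x ∈ S ∩ A, from which x ∈ (A ∩ S) ∪ (S ∖ A).

(⊆) holds; (⊇) fails.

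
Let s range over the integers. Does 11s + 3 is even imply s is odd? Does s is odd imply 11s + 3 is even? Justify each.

The biconditional holds.

(⟸) Suppose s is odd; write s = 2j + 1. Then 11s + 3 = 11·(2j + 1) + 3 = 2·11j + 14, which is even.

(⟹) Suppose 11s + 3 is even. Since 11 is odd, 11s and s have the same parity, so 11s + 3 ≡ s + 3 (mod 2). As 3 is odd, 11s + 3 is even exactly when s is odd. Thus s is odd.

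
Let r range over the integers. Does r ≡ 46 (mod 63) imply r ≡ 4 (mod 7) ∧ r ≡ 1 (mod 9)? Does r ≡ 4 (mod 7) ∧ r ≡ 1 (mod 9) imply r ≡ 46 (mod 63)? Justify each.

(⟹) Suppose r ≡ 46 (mod 63); write r = 63j + 46. Since 7 ∣ 63, reducing mod 7 gives r ≡ 46 ≡ 4 (mod 7); since 9 ∣ 63, reducing mod 9 gives r ≡ 46 ≡ 1 (mod 9).

(⟸) Conversely, if r ≡ 4 (mod 7) and r ≡ 1 (mod 9), then by the Chinese remainder theorem r ≡ 46 (mod 63). This is exactly r ≡ 46 (mod 63).

Equivalent; both directions hold.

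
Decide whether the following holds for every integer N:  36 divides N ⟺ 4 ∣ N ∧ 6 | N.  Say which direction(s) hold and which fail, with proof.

Only the forward implication holds.

(⟸) This fails: take N = 12. Both 4 ∣ 12 and 6 ∣ 12, yet 12 is not a multiple of 36 (since 12 = 0·36 + 12), so 36 ∤ 12.

(⟹) If 36 ∣ N, write N = 36q. Since 36 = 9·4, N = 4·(9q), so 4 ∣ N; and since 36 = 6·6, N = 6·(6q), so 6 ∣ N.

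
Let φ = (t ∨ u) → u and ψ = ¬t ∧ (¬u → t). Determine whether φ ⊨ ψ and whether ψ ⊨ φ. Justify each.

(⟹) This fails. Under u = F, t = F, the left side is true but the right side is false.

(⟸) Assume the antecedent. If u is true, (t ∨ u) → u reduces to true regardless of the other variables. If u is false, the antecedent cannot hold. Either way (t ∨ u) → u holds.

Only the reverse direction holds.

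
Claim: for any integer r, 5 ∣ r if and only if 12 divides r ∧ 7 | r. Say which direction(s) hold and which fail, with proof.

Both directions fail.

(⇒) This fails: take r = 5. Certainly 5 ∣ 5, but 12 ∤ 5.

(⇐) This fails: take r = 84. Both 12 ∣ 84 and 7 ∣ 84, yet 84 is not a multiple of 5 (since 84 = 16·5 + 4), so 5 ∤ 84.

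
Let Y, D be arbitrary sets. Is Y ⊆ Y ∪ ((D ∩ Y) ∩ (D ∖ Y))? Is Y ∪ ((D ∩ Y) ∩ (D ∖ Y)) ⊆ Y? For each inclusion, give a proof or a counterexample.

(⊇) Let x ∈ Y ∪ ((D ∩ Y) ∩ (D ∖ Y)). Then either x ∈ Y and x ∉ D; or x ∈ Y ∩ D. In each case x ∈ Y, so Y ∪ ((D ∩ Y) ∩ (D ∖ Y)) ⊆ Y.

(⊆) Let x ∈ Y. Then either x ∈ Y and x ∉ D; or x ∈ Y ∩ D. In each case x ∈ Y ∪ ((D ∩ Y) ∩ (D ∖ Y)), so Y ⊆ Y ∪ ((D ∩ Y) ∩ (D ∖ Y)).

The two sets are equal.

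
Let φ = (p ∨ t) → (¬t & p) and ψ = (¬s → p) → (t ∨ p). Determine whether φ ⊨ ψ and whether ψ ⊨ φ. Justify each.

Forward direction. This fails. Under t = F, s = T, p = F, the left side is true but the right side is false.

Converse. This fails. Under t = T, s = F, p = F, the left side is false but the right side is true.

(⇒) fails and (⇐) fails.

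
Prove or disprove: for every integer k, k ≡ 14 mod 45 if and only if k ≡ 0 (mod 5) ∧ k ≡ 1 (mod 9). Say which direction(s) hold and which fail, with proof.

Both directions fail.

[⇒] This fails: k = 14 gives 14 ≡ 14 (mod 45) but 14 ≡ 4 (mod 5), so the conjunction on the right does not hold.

[⇐] This fails: k = 10 satisfies both congruences on the right (10 ≡ 0 mod 5 and 10 ≡ 1 mod 9) yet 10 ≡ 10 (mod 45), not 14.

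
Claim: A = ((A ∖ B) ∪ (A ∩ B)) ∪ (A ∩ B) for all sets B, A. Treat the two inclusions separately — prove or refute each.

The two sets are equal.

(⟹) Let x ∈ A. Then either x ∈ A and x ∉ B; or x ∈ B ∩ A. In each case x ∈ ((A ∖ B) ∪ (A ∩ B)) ∪ (A ∩ B), so A ⊆ ((A ∖ B) ∪ (A ∩ B)) ∪ (A ∩ B).

(⟸) Let x ∈ ((A ∖ B) ∪ (A ∩ B)) ∪ (A ∩ B). Then either x ∈ A and x ∉ B; or x ∈ B ∩ A. In each case x ∈ A, so ((A ∖ B) ∪ (A ∩ B)) ∪ (A ∩ B) ⊆ A.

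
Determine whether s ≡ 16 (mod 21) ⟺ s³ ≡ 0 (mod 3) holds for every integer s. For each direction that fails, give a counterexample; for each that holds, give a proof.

(⟹) This fails: take s = 16. Then 16 ≡ 16 (mod 21), but 16³ = 4096 ≡ 1 (mod 3), not 0.

(⟸) This fails: take s = 0. Then 0³ = 0 ≡ 0 (mod 3), yet 0 ≡ 0 (mod 21), not 16.

Both directions fail.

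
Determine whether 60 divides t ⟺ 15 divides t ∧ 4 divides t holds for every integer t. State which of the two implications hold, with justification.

Both directions hold.

(⇒) If 60 ∣ t, write t = 60q. Since 60 = 4·15, t = 15·(4q), so 15 ∣ t; and since 60 = 15·4, t = 4·(15q), so 4 ∣ t.

(⇐) Suppose 15 ∣ t and 4 ∣ t. Any common multiple of 15 and 4 is a multiple of their lcm; here gcd(15, 4) = 1, so lcm(15, 4) = 15·4 = 60, so 60 ∣ t.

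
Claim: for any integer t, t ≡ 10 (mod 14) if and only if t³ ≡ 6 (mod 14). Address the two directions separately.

Only the forward direction holds.

(⇒) Suppose t ≡ 10 (mod 14). Write t = 14j + 10. Then (14j + 10)³ = 2744j³ + 5880j² + 4200j + 1000 = 14(196j³ + 420j² + 300j + 71) + 6, so t³ ≡ 6 (mod 14).

(⇐) This fails: take t = 6. Then 6³ = 216 ≡ 6 (mod 14), yet 6 ≡ 6 (mod 14), not 10.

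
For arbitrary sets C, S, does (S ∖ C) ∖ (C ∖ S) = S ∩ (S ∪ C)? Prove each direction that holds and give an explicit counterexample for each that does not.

(⊆) Let x ∈ (S ∖ C) ∖ (C ∖ S). Then x ∈ S and x ∉ C, from which x ∈ S ∩ (S ∪ C).

(⊇) This inclusion fails. Take C = {1}, S = {1}; then 1 ∈ S ∩ (S ∪ C) but 1 ∉ (S ∖ C) ∖ (C ∖ S).

Only the forward inclusion holds.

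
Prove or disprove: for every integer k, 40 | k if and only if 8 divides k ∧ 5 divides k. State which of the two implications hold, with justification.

The biconditional holds.

(→) If 40 ∣ k, write k = 40q. Since 40 = 5·8, k = 8·(5q), so 8 ∣ k; and since 40 = 8·5, k = 5·(8q), so 5 ∣ k.

(←) Suppose 8 ∣ k and 5 ∣ k. Any common multiple of 8 and 5 is a multiple of their lcm; here gcd(8, 5) = 1, so lcm(8, 5) = 8·5 = 40, so 40 ∣ k.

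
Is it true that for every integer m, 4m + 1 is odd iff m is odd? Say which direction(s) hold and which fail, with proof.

(←) Suppose m is odd. Since 4 is even, 4m is even for every m, so 4m + 1 has the same parity as 1, which is odd. Hence 4m + 1 is odd.

(→) This fails: take m = 4. Then 4m + 1 = 17, which is odd, yet m = 4 is even, not odd.

(⇒) fails; (⇐) holds.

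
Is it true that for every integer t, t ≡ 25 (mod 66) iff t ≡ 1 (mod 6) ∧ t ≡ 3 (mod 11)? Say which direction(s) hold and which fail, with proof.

Both directions hold.

Forward direction. Suppose t ≡ 25 (mod 66); write t = 66j + 25. Since 6 ∣ 66, reducing mod 6 gives t ≡ 25 ≡ 1 (mod 6); since 11 ∣ 66, reducing mod 11 gives t ≡ 25 ≡ 3 (mod 11).

Converse. If t ≡ 1 (mod 6) and t ≡ 3 (mod 11), then by the Chinese remainder theorem t ≡ 25 (mod 66). This is exactly t ≡ 25 (mod 66).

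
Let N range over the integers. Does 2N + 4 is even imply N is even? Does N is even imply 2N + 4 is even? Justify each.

Not equivalent: only (⇐) holds.

[⇐] Suppose N is even. Since 2 is even, 2N is even for every N, so 2N + 4 has the same parity as 4, which is even. Hence 2N + 4 is even.

[⇒] This fails: take N = 1. Then 2N + 4 = 6, which is even, yet N = 1 is odd, not even.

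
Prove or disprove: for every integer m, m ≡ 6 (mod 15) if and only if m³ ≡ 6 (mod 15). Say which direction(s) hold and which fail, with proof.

Both directions hold.

(→) Suppose m ≡ 6 (mod 15). Write m = 15j + 6. Then (15j + 6)³ = 3375j³ + 4050j² + 1620j + 216 = 15(225j³ + 270j² + 108j + 14) + 6, so m³ ≡ 6 (mod 15).

(←) Conversely, suppose m³ ≡ 6 (mod 15). The only residue r in {0, …, 14} with r³ ≡ 6 (mod 15) is r = 6, so m ≡ 6 (mod 15).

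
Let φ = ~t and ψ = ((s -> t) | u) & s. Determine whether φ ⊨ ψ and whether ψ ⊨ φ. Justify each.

(⇒) fails and (⇐) fails.

(⟹) This fails. Under u = F, t = F, s = F, the left side is true but the right side is false.

(⟸) This fails. Under u = F, t = T, s = T, the left side is false but the right side is true.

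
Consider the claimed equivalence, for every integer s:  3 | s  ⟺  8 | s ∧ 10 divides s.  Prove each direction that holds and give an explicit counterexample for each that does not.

[⇒] This fails: take s = 3. Certainly 3 ∣ 3, but 8 ∤ 3.

[⇐] This fails: take s = 40. Both 8 ∣ 40 and 10 ∣ 40, yet 40 is not a multiple of 3 (since 40 = 13·3 + 1), so 3 ∤ 40.

Neither direction holds.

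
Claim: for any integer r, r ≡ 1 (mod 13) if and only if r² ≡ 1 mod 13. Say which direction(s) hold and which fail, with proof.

The forward direction holds; the converse fails.

Forward direction. Suppose r ≡ 1 (mod 13). Write r = 13j + 1. Then (13j + 1)² = 169j² + 26j + 1 = 13(13j² + 2j) + 1, so r² ≡ 1 (mod 13).

Converse. This fails: take r = 12. Then 12² = 144 ≡ 1 (mod 13), yet 12 ≡ 12 (mod 13), not 1.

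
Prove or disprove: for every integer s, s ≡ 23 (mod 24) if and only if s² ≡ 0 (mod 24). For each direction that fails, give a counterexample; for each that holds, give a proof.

Both directions fail.

(→) This fails: take s = 23. Then 23 ≡ 23 (mod 24), but 23² = 529 ≡ 1 (mod 24), not 0.

(←) This fails: take s = 0. Then 0² = 0 ≡ 0 (mod 24), yet 0 ≡ 0 (mod 24), not 23.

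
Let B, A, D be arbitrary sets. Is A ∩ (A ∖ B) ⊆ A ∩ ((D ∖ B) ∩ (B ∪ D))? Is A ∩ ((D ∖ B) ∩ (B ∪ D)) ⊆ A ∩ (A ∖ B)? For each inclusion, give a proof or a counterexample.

(⊇) Let x ∈ A ∩ ((D ∖ B) ∩ (B ∪ D)). Then x ∈ A ∩ D and x ∉ B, from which x ∈ A ∩ (A ∖ B).

(⊆) This inclusion fails. Take B = ∅, A = {1}, D = ∅; then 1 ∈ A ∩ (A ∖ B) but 1 ∉ A ∩ ((D ∖ B) ∩ (B ∪ D)).

Only the reverse inclusion holds.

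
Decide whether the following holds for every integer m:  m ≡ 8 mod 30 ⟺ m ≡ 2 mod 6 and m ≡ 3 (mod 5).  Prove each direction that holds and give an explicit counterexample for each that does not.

(⟹) Suppose m ≡ 8 (mod 30); write m = 30j + 8. Since 6 ∣ 30, reducing mod 6 gives m ≡ 8 ≡ 2 (mod 6); since 5 ∣ 30, reducing mod 5 gives m ≡ 8 ≡ 3 (mod 5).

(⟸) Conversely, if m ≡ 2 (mod 6) and m ≡ 3 (mod 5), then by the Chinese remainder theorem m ≡ 8 (mod 30). This is exactly m ≡ 8 (mod 30).

Both directions hold.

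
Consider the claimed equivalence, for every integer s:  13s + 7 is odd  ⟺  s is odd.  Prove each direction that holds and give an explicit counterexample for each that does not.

[⇒] This fails: s = 2 gives 13s + 7 = 33, which is odd, but 2 is even, not odd.

[⇐] This also fails: s = 7 is odd, but 13s + 7 = 98 is even, not odd.

(⇒) fails and (⇐) fails.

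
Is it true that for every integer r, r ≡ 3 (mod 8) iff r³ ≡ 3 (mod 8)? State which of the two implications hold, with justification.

The biconditional holds.

[⇐] Suppose r³ ≡ 3 (mod 8). The only residue r in {0, …, 7} with r³ ≡ 3 (mod 8) is r = 3, so r ≡ 3 (mod 8).

[⇒] Suppose r ≡ 3 (mod 8). Write r = 8j + 3. Then (8j + 3)³ = 512j³ + 576j² + 216j + 27 = 8(64j³ + 72j² + 27j + 3) + 3, so r³ ≡ 3 (mod 8).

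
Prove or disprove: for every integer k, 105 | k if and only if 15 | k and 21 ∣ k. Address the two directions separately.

(←) Suppose 15 ∣ k and 21 ∣ k. Any common multiple of 15 and 21 is a multiple of their lcm; here lcm(15, 21) = 15·21/gcd(15, 21) = 315/3 = 105, so 105 ∣ k.

(→) If 105 ∣ k, write k = 105q. Since 105 = 7·15, k = 15·(7q), so 15 ∣ k; and since 105 = 5·21, k = 21·(5q), so 21 ∣ k.

Both directions hold.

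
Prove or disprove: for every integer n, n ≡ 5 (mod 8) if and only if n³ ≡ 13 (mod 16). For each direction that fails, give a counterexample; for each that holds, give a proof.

(⟹) This fails: take n = 13. Then 13 ≡ 5 (mod 8), but 13³ = 2197 ≡ 5 (mod 16), not 13.

(⟸) Conversely, the residues r modulo 16 with r³ ≡ 13 (mod 16) are exactly {5}, and each is ≡ 5 (mod 8).

Only the converse holds.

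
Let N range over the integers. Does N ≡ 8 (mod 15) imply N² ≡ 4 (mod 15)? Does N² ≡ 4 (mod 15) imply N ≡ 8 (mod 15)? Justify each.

Forward direction. Suppose N ≡ 8 (mod 15). Write N = 15j + 8. Then (15j + 8)² = 225j² + 240j + 64 = 15(15j² + 16j + 4) + 4, so N² ≡ 4 (mod 15).

Converse. This fails: take N = 2. Then 2² = 4 ≡ 4 (mod 15), yet 2 ≡ 2 (mod 15), not 8.

The forward direction holds; the converse fails.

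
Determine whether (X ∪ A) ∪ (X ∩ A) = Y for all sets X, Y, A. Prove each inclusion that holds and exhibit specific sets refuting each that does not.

(⟹) This inclusion fails. Take X = {1}, Y = ∅, A = ∅; then 1 ∈ (X ∪ A) ∪ (X ∩ A) but 1 ∉ Y.

(⟸) This inclusion fails. Take X = ∅, Y = {1}, A = ∅; then 1 ∈ Y but 1 ∉ (X ∪ A) ∪ (X ∩ A).

Both inclusions fail.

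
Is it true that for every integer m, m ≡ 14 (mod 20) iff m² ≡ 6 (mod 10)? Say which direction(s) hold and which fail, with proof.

Not equivalent: only (⇒) holds.

Forward direction. Suppose m ≡ 14 (mod 20). Then m² ≡ 14² = 196 (mod 20), and since 10 ∣ 20, also m² ≡ 6 (mod 10).

Converse. This fails: take m = 4. Then 4² = 16 ≡ 6 (mod 10), yet 4 ≡ 4 (mod 20), not 14.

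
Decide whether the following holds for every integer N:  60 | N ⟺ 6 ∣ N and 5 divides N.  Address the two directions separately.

The forward direction holds; the converse fails.

(⇒) If 60 ∣ N, write N = 60q. Since 60 = 10·6, N = 6·(10q), so 6 ∣ N; and since 60 = 12·5, N = 5·(12q), so 5 ∣ N.

(⇐) This fails: take N = 30. Both 6 ∣ 30 and 5 ∣ 30, yet 30 is not a multiple of 60 (since 30 = 0·60 + 30), so 60 ∤ 30.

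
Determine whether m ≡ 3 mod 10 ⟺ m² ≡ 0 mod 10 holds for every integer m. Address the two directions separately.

[⇒] This fails: take m = 3. Then 3 ≡ 3 (mod 10), but 3² = 9 ≡ 9 (mod 10), not 0.

[⇐] This fails: take m = 0. Then 0² = 0 ≡ 0 (mod 10), yet 0 ≡ 0 (mod 10), not 3.

Neither direction holds.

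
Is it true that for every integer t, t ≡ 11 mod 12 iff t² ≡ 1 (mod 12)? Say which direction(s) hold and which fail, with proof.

(⇒) holds; (⇐) fails.

[⇒] Suppose t ≡ 11 mod 12. Write t = 12j + 11. Then (12j + 11)² = 144j² + 264j + 121 = 12(12j² + 22j + 10) + 1, so t² ≡ 1 (mod 12).

[⇐] This fails: take t = 1. Then 1² = 1 ≡ 1 (mod 12), yet 1 ≡ 1 (mod 12), not 11.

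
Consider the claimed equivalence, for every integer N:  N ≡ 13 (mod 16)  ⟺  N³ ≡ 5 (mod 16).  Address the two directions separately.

The biconditional holds.

(←) Suppose N³ ≡ 5 (mod 16). The only residue r in {0, …, 15} with r³ ≡ 5 (mod 16) is r = 13, so N ≡ 13 (mod 16).

(→) Suppose N ≡ 13 (mod 16). Write N = 16j + 13. Then (16j + 13)³ = 4096j³ + 9984j² + 8112j + 2197 = 16(256j³ + 624j² + 507j + 137) + 5, so N³ ≡ 5 (mod 16).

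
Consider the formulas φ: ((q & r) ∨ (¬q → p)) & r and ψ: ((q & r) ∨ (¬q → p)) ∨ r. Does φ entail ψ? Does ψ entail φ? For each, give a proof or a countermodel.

[⇒] Assume the antecedent. If r is true, ((q & r) ∨ (¬q → p)) ∨ r reduces to true regardless of the other variables. If r is false, the antecedent cannot hold. Either way ((q & r) ∨ (¬q → p)) ∨ r holds.

[⇐] This fails. Under r = T, q = F, p = F, the left side is false but the right side is true.

(⇒) holds; (⇐) fails.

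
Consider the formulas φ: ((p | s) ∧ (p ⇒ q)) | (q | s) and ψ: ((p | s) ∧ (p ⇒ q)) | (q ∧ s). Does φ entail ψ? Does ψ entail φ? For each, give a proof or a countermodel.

(→) This fails. Under p = F, q = T, s = F, the left side is true but the right side is false.

(←) Assume the antecedent. If p is true, the antecedent forces (p = T, q = T, s = F) or (p = T, q = T, s = T), and ((p | s) ∧ (p ⇒ q)) | (q | s) holds there. If p is false, the antecedent forces (p = F, q = F, s = T) or (p = F, q = T, s = T), and ((p | s) ∧ (p ⇒ q)) | (q | s) holds there. Either way ((p | s) ∧ (p ⇒ q)) | (q | s) holds.

Not equivalent: only (⇐) holds.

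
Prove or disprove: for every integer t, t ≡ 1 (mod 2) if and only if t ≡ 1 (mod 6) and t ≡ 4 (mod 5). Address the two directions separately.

Converse. If t ≡ 1 (mod 6) and t ≡ 4 (mod 5), then by the Chinese remainder theorem t ≡ 19 (mod 30). Since 19 ≡ 1 (mod 2) and 2 ∣ 30, we get t ≡ 1 (mod 2).

Forward direction. This fails: t = 1 gives 1 ≡ 1 (mod 2) but 1 ≡ 1 (mod 5), so the conjunction on the right does not hold.

Not equivalent: only (⇐) holds.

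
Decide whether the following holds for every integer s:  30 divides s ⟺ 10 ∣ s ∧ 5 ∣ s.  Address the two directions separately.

Not equivalent: only (⇒) holds.

[⇒] If 30 ∣ s, write s = 30q. Since 30 = 3·10, s = 10·(3q), so 10 ∣ s; and since 30 = 6·5, s = 5·(6q), so 5 ∣ s.

[⇐] This fails: take s = 10. Both 10 ∣ 10 and 5 ∣ 10, yet 10 is not a multiple of 30 (since 10 = 0·30 + 10), so 30 ∤ 10.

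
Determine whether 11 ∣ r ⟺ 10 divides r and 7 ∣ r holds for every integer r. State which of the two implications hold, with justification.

(→) This fails: take r = 11. Certainly 11 ∣ 11, but 10 ∤ 11.

(←) This fails: take r = 70. Both 10 ∣ 70 and 7 ∣ 70, yet 70 is not a multiple of 11 (since 70 = 6·11 + 4), so 11 ∤ 70.

(⇒) fails and (⇐) fails.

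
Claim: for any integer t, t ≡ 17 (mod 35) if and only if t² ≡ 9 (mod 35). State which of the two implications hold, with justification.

Not equivalent: only (⇒) holds.

(⟹) Suppose t ≡ 17 (mod 35). Write t = 35j + 17. Then (35j + 17)² = 1225j² + 1190j + 289 = 35(35j² + 34j + 8) + 9, so t² ≡ 9 (mod 35).

(⟸) This fails: take t = 3. Then 3² = 9 ≡ 9 (mod 35), yet 3 ≡ 3 (mod 35), not 17.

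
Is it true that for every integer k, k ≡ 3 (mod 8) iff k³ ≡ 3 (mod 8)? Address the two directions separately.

Equivalent; both directions hold.

(←) Suppose k³ ≡ 3 (mod 8). The only residue r in {0, …, 7} with r³ ≡ 3 (mod 8) is r = 3, so k ≡ 3 (mod 8).

(→) Suppose k ≡ 3 (mod 8). Write k = 8j + 3. Then (8j + 3)³ = 512j³ + 576j² + 216j + 27 = 8(64j³ + 72j² + 27j + 3) + 3, so k³ ≡ 3 (mod 8).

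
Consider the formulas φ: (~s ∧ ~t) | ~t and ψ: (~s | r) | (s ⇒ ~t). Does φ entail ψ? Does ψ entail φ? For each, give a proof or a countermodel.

(⇒) holds; (⇐) fails.

[⇐] This fails. Under s = F, t = T, r = F, the left side is false but the right side is true.

[⇒] Assume the antecedent. If s is true, the antecedent forces (s = T, t = F, r = F) or (s = T, t = F, r = T), and (~s | r) | (s ⇒ ~t) holds there. If s is false, (~s | r) | (s ⇒ ~t) reduces to true regardless of the other variables. Either way (~s | r) | (s ⇒ ~t) holds.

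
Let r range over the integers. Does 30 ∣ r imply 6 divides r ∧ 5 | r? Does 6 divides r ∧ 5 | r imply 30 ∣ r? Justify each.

(⇒) If 30 ∣ r, write r = 30q. Since 30 = 5·6, r = 6·(5q), so 6 ∣ r; and since 30 = 6·5, r = 5·(6q), so 5 ∣ r.

(⇐) Suppose 6 ∣ r and 5 ∣ r. Any common multiple of 6 and 5 is a multiple of their lcm; here gcd(6, 5) = 1, so lcm(6, 5) = 6·5 = 30, so 30 ∣ r.

Equivalent; both directions hold.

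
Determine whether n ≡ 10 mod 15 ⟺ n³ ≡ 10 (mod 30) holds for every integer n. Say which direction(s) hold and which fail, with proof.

Forward direction. This fails: take n = 25. Then 25 ≡ 10 (mod 15), but 25³ = 15625 ≡ 25 (mod 30), not 10.

Converse. The residues r modulo 30 with r³ ≡ 10 (mod 30) are exactly {10}, and each is ≡ 10 (mod 15).

Not equivalent: only (⇐) holds.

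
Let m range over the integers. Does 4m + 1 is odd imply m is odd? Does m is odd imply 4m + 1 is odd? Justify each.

(⇒) fails; (⇐) holds.

[⇐] Suppose m is odd. Since 4 is even, 4m is even for every m, so 4m + 1 has the same parity as 1, which is odd. Hence 4m + 1 is odd.

[⇒] This fails: take m = 0. Then 4m + 1 = 1, which is odd, yet m = 0 is even, not odd.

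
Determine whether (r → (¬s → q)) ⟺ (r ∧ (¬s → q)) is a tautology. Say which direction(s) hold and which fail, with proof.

[⇒] This fails. Under r = F, s = F, q = F, the left side is true but the right side is false.

[⇐] Assume the antecedent. If s is true, r → (¬s → q) reduces to true regardless of the other variables. If s is false, the antecedent forces (r = T, s = F, q = T), and r → (¬s → q) holds there. Either way r → (¬s → q) holds.

Not equivalent: only (⇐) holds.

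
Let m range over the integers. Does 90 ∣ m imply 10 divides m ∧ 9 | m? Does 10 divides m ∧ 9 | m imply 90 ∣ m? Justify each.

(→) If 90 ∣ m, write m = 90q. Since 90 = 9·10, m = 10·(9q), so 10 ∣ m; and since 90 = 10·9, m = 9·(10q), so 9 ∣ m.

(←) Suppose 10 ∣ m and 9 ∣ m. Any common multiple of 10 and 9 is a multiple of their lcm; here gcd(10, 9) = 1, so lcm(10, 9) = 10·9 = 90, so 90 ∣ m.

Equivalent; both directions hold.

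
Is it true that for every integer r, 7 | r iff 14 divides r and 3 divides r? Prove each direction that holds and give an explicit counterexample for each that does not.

The forward direction fails; the converse holds.

Forward direction. This fails: take r = 7. Certainly 7 ∣ 7, but 14 ∤ 7.

Converse. Suppose 14 ∣ r and 3 ∣ r. Any common multiple of 14 and 3 is a multiple of their lcm; here gcd(14, 3) = 1, so lcm(14, 3) = 14·3 = 42, so 42 ∣ r. Since 7 ∣ 42, it follows that 7 ∣ r.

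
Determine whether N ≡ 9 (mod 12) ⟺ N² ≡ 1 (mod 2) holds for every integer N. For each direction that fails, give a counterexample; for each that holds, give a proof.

(⟹) Suppose N ≡ 9 (mod 12). Then N² ≡ 9² = 81 (mod 12), and since 2 ∣ 12, also N² ≡ 1 (mod 2).

(⟸) This fails: take N = 1. Then 1² = 1 ≡ 1 (mod 2), yet 1 ≡ 1 (mod 12), not 9.

Only the forward implication holds.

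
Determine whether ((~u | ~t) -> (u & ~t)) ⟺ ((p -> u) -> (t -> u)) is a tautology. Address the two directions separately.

Forward direction. Assume the antecedent. If t is true, the antecedent forces (t = T, u = T, p = F) or (t = T, u = T, p = T), and (p -> u) -> (t -> u) holds there. If t is false, (p -> u) -> (t -> u) reduces to true regardless of the other variables. Either way (p -> u) -> (t -> u) holds.

Converse. This fails. Under t = F, u = F, p = F, the left side is false but the right side is true.

Only the forward direction holds.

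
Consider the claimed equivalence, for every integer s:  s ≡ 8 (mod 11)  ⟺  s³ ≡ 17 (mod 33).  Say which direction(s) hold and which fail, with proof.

(←) The residues r modulo 33 with r³ ≡ 17 (mod 33) are exactly {8}, and each is ≡ 8 (mod 11).

(→) This fails: take s = 19. Then 19 ≡ 8 (mod 11), but 19³ = 6859 ≡ 28 (mod 33), not 17.

(⇒) fails; (⇐) holds.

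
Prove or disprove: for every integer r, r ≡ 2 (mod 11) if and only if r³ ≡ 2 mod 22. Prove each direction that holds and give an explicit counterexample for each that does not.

Both directions fail.

[⇒] This fails: take r = 2. Then 2 ≡ 2 (mod 11), but 2³ = 8 ≡ 8 (mod 22), not 2.

[⇐] This fails: take r = 18. Then 18³ = 5832 ≡ 2 (mod 22), yet 18 ≡ 7 (mod 11), not 2.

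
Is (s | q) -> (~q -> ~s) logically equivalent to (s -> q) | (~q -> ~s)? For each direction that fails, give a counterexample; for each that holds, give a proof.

Equivalent; both directions hold.

[⇒] Assume the antecedent. If s is true, the antecedent forces (s = T, q = T), and (s -> q) | (~q -> ~s) holds there. If s is false, (s -> q) | (~q -> ~s) reduces to true regardless of the other variables. Either way (s -> q) | (~q -> ~s) holds.

[⇐] Assume the antecedent. If s is true, the antecedent forces (s = T, q = T), and (s | q) -> (~q -> ~s) holds there. If s is false, (s | q) -> (~q -> ~s) reduces to true regardless of the other variables. Either way (s | q) -> (~q -> ~s) holds.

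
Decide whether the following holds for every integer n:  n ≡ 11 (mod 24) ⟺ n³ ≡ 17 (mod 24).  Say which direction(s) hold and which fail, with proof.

[⇒] This fails: take n = 11. Then 11 ≡ 11 (mod 24), but 11³ = 1331 ≡ 11 (mod 24), not 17.

[⇐] This fails: take n = 17. Then 17³ = 4913 ≡ 17 (mod 24), yet 17 ≡ 17 (mod 24), not 11.

Both directions fail.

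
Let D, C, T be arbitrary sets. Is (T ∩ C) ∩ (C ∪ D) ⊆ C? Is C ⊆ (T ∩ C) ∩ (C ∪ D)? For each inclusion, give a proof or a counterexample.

The sets are not equal: only the forward inclusion holds.

(⊆) Let x ∈ (T ∩ C) ∩ (C ∪ D). Then either x ∈ C ∩ T and x ∉ D; or x ∈ D ∩ C ∩ T. In each case x ∈ C, so (T ∩ C) ∩ (C ∪ D) ⊆ C.

(⊇) This inclusion fails. Take D = ∅, C = {1}, T = ∅; then 1 ∈ C but 1 ∉ (T ∩ C) ∩ (C ∪ D).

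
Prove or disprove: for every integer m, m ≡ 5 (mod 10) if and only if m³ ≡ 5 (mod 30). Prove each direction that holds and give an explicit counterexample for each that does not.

(→) This fails: take m = 15. Then 15 ≡ 5 (mod 10), but 15³ = 3375 ≡ 15 (mod 30), not 5.

(←) Conversely, the residues r modulo 30 with r³ ≡ 5 (mod 30) are exactly {5}, and each is ≡ 5 (mod 10).

(⇒) fails; (⇐) holds.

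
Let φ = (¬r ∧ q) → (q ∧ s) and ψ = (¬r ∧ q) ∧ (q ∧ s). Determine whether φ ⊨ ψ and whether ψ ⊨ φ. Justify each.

Only the converse holds.

(⇐) Assume the antecedent. If q is true, the antecedent forces (q = T, r = F, s = T), and (¬r ∧ q) → (q ∧ s) holds there. If q is false, the antecedent cannot hold. Either way (¬r ∧ q) → (q ∧ s) holds.

(⇒) This fails. Under q = F, r = F, s = F, the left side is true but the right side is false.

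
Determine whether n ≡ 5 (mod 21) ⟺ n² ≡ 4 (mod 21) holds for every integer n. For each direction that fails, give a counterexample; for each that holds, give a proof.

[⇒] Suppose n ≡ 5 (mod 21). Write n = 21j + 5. Then (21j + 5)² = 441j² + 210j + 25 = 21(21j² + 10j + 1) + 4, so n² ≡ 4 (mod 21).

[⇐] This fails: take n = 2. Then 2² = 4 ≡ 4 (mod 21), yet 2 ≡ 2 (mod 21), not 5.

(⇒) holds; (⇐) fails.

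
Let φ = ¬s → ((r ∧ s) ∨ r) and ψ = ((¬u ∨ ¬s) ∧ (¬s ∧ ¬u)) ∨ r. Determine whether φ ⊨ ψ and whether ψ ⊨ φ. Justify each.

Neither implication holds.

(⇒) This fails. Under u = F, r = F, s = T, the left side is true but the right side is false.

(⇐) This fails. Under u = F, r = F, s = F, the left side is false but the right side is true.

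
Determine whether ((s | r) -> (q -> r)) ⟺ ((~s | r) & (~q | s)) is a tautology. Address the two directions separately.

(⟹) This fails. Under s = T, r = F, q = F, the left side is true but the right side is false.

(⟸) Assume the antecedent. If s is true, the antecedent forces (s = T, r = T, q = F) or (s = T, r = T, q = T), and (s | r) -> (q -> r) holds there. If s is false, (s | r) -> (q -> r) reduces to true regardless of the other variables. Either way (s | r) -> (q -> r) holds.

Only the reverse direction holds.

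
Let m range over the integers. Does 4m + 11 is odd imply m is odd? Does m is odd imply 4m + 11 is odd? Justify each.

(⇐) Suppose m is odd. Since 4 is even, 4m is even for every m, so 4m + 11 has the same parity as 11, which is odd. Hence 4m + 11 is odd.

(⇒) This fails: take m = 6. Then 4m + 11 = 35, which is odd, yet m = 6 is even, not odd.

The forward direction fails; the converse holds.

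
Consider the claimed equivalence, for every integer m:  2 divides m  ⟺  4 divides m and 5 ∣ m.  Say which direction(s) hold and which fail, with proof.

(⇒) This fails: take m = 2. Certainly 2 ∣ 2, but 4 ∤ 2.

(⇐) Suppose 4 ∣ m and 5 ∣ m. Any common multiple of 4 and 5 is a multiple of their lcm; here gcd(4, 5) = 1, so lcm(4, 5) = 4·5 = 20, so 20 ∣ m. Since 2 ∣ 20, it follows that 2 ∣ m.

The forward direction fails; the converse holds.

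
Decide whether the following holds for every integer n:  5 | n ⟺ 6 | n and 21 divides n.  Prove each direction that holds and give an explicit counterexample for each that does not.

Neither implication holds.

[⇒] This fails: take n = 5. Certainly 5 ∣ 5, but 6 ∤ 5.

[⇐] This fails: take n = 42. Both 6 ∣ 42 and 21 ∣ 42, yet 42 is not a multiple of 5 (since 42 = 8·5 + 2), so 5 ∤ 42.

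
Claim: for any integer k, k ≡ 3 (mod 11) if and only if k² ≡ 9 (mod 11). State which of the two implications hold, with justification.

(⟹) Suppose k ≡ 3 (mod 11). Write k = 11j + 3. Then (11j + 3)² = 121j² + 66j + 9 = 11(11j² + 6j) + 9, so k² ≡ 9 (mod 11).

(⟸) This fails: take k = 8. Then 8² = 64 ≡ 9 (mod 11), yet 8 ≡ 8 (mod 11), not 3.

Not equivalent: only (⇒) holds.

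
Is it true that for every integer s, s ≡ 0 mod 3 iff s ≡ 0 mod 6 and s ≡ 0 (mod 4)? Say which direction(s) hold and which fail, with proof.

(←) If s ≡ 0 (mod 6) and s ≡ 0 (mod 4), then by the Chinese remainder theorem s ≡ 0 (mod 12). Since 0 ≡ 0 (mod 3) and 3 ∣ 12, we get s ≡ 0 (mod 3).

(→) This fails: s = 9 gives 9 ≡ 0 (mod 3) but 9 ≡ 3 (mod 6), so the conjunction on the right does not hold.

The forward direction fails; the converse holds.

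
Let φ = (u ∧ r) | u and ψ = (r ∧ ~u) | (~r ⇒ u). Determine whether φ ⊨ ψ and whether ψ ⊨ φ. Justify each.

Not equivalent: only (⇒) holds.

[⇒] Assume the antecedent. If u is true, (r ∧ ~u) | (~r ⇒ u) reduces to true regardless of the other variables. If u is false, the antecedent cannot hold. Either way (r ∧ ~u) | (~r ⇒ u) holds.

[⇐] This fails. Under u = F, r = T, the left side is false but the right side is true.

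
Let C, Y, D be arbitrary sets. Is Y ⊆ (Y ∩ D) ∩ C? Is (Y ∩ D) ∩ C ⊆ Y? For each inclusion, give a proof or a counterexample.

(⟹) This inclusion fails. Take C = ∅, Y = {1}, D = ∅; then 1 ∈ Y but 1 ∉ (Y ∩ D) ∩ C.

(⟸) Let x ∈ (Y ∩ D) ∩ C. Then x ∈ C ∩ Y ∩ D, from which x ∈ Y.

(⊆) fails; (⊇) holds.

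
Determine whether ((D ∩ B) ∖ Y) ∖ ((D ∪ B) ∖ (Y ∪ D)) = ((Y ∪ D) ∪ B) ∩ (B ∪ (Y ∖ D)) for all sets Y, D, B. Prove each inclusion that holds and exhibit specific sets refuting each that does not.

(⊆) Let x ∈ ((D ∩ B) ∖ Y) ∖ ((D ∪ B) ∖ (Y ∪ D)). Then x ∈ D ∩ B and x ∉ Y, from which x ∈ ((Y ∪ D) ∪ B) ∩ (B ∪ (Y ∖ D)).

(⊇) This inclusion fails. Take Y = {1}, D = ∅, B = ∅; then 1 ∈ ((Y ∪ D) ∪ B) ∩ (B ∪ (Y ∖ D)) but 1 ∉ ((D ∩ B) ∖ Y) ∖ ((D ∪ B) ∖ (Y ∪ D)).

The sets are not equal: only the forward inclusion holds.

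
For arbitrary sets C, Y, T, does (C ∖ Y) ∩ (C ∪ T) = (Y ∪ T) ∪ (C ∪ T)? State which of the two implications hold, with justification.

(⊆) Let x ∈ (C ∖ Y) ∩ (C ∪ T). Then either x ∈ C and x ∉ Y, T; or x ∈ C ∩ T and x ∉ Y. In each case x ∈ (Y ∪ T) ∪ (C ∪ T), so (C ∖ Y) ∩ (C ∪ T) ⊆ (Y ∪ T) ∪ (C ∪ T).

(⊇) This inclusion fails. Take C = ∅, Y = {1}, T = ∅; then 1 ∈ (Y ∪ T) ∪ (C ∪ T) but 1 ∉ (C ∖ Y) ∩ (C ∪ T).

Only the forward inclusion holds.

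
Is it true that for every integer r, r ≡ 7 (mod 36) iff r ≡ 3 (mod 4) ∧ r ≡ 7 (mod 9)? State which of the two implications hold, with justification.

Equivalent; both directions hold.

(⇒) Suppose r ≡ 7 (mod 36); write r = 36j + 7. Since 4 ∣ 36, reducing mod 4 gives r ≡ 7 ≡ 3 (mod 4); since 9 ∣ 36, reducing mod 9 gives r ≡ 7 (mod 9).

(⇐) Conversely, if r ≡ 3 (mod 4) and r ≡ 7 (mod 9), then by the Chinese remainder theorem r ≡ 7 (mod 36). This is exactly r ≡ 7 (mod 36).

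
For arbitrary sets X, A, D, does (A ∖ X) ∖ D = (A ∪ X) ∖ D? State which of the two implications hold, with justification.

(⊆) holds; (⊇) fails.

(⊆) Let x ∈ (A ∖ X) ∖ D. Then x ∈ A and x ∉ X, D, from which x ∈ (A ∪ X) ∖ D.

(⊇) This inclusion fails. Take X = {1}, A = ∅, D = ∅; then 1 ∈ (A ∪ X) ∖ D but 1 ∉ (A ∖ X) ∖ D.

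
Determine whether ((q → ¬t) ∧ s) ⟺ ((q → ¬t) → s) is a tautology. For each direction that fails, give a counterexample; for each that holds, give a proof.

[⇐] This fails. Under q = T, t = T, s = F, the left side is false but the right side is true.

[⇒] Assume the antecedent. If q is true, the antecedent forces (q = T, t = F, s = T), and (q → ¬t) → s holds there. If q is false, the antecedent forces (q = F, t = F, s = T) or (q = F, t = T, s = T), and (q → ¬t) → s holds there. Either way (q → ¬t) → s holds.

Only the forward implication holds.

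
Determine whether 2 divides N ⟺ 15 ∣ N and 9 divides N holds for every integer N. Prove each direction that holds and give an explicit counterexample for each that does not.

(⇒) fails and (⇐) fails.

(→) This fails: take N = 2. Certainly 2 ∣ 2, but 15 ∤ 2.

(←) This fails: take N = 45. Both 15 ∣ 45 and 9 ∣ 45, yet 45 is not a multiple of 2 (since 45 = 22·2 + 1), so 2 ∤ 45.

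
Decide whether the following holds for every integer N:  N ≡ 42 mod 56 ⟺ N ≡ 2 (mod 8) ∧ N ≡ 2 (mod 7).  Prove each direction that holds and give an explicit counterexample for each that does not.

(→) This fails: N = 42 gives 42 ≡ 42 (mod 56) but 42 ≡ 0 (mod 7), so the conjunction on the right does not hold.

(←) This fails: N = 2 satisfies both congruences on the right (2 ≡ 2 mod 8 and 2 ≡ 2 mod 7) yet 2 ≡ 2 (mod 56), not 42.

Both directions fail.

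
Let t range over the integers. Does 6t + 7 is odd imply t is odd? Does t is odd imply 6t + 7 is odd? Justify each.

Converse. Suppose t is odd. Since 6 is even, 6t is even for every t, so 6t + 7 has the same parity as 7, which is odd. Hence 6t + 7 is odd.

Forward direction. This fails: take t = 0. Then 6t + 7 = 7, which is odd, yet t = 0 is even, not odd.

(⇒) fails; (⇐) holds.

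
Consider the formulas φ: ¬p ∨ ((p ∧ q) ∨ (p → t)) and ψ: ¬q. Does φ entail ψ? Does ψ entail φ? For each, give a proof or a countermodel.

(⇒) fails and (⇐) fails.

(⟹) This fails. Under t = F, q = T, p = F, the left side is true but the right side is false.

(⟸) This fails. Under t = F, q = F, p = T, the left side is false but the right side is true.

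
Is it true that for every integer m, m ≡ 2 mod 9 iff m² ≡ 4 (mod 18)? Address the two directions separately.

Neither implication holds.

(⟹) This fails: take m = 11. Then 11 ≡ 2 (mod 9), but 11² = 121 ≡ 13 (mod 18), not 4.

(⟸) This fails: take m = 16. Then 16² = 256 ≡ 4 (mod 18), yet 16 ≡ 7 (mod 9), not 2.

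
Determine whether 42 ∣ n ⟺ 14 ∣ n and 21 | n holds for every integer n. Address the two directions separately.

Both directions hold; the statement is true.

(⟹) If 42 ∣ n, write n = 42q. Since 42 = 3·14, n = 14·(3q), so 14 ∣ n; and since 42 = 2·21, n = 21·(2q), so 21 ∣ n.

(⟸) Suppose 14 ∣ n and 21 ∣ n. Any common multiple of 14 and 21 is a multiple of their lcm; here lcm(14, 21) = 14·21/gcd(14, 21) = 294/7 = 42, so 42 ∣ n.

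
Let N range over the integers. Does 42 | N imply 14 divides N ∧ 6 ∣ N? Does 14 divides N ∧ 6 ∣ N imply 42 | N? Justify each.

Both directions hold; the statement is true.

(⟹) If 42 ∣ N, write N = 42q. Since 42 = 3·14, N = 14·(3q), so 14 ∣ N; and since 42 = 7·6, N = 6·(7q), so 6 ∣ N.

(⟸) Suppose 14 ∣ N and 6 ∣ N. Any common multiple of 14 and 6 is a multiple of their lcm; here lcm(14, 6) = 14·6/gcd(14, 6) = 84/2 = 42, so 42 ∣ N.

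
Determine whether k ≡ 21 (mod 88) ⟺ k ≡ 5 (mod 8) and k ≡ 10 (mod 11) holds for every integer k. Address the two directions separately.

(⇐) If k ≡ 5 (mod 8) and k ≡ 10 (mod 11), then by the Chinese remainder theorem k ≡ 21 (mod 88). This is exactly k ≡ 21 (mod 88).

(⇒) Suppose k ≡ 21 (mod 88); write k = 88j + 21. Since 8 ∣ 88, reducing mod 8 gives k ≡ 21 ≡ 5 (mod 8); since 11 ∣ 88, reducing mod 11 gives k ≡ 21 ≡ 10 (mod 11).

Equivalent; both directions hold.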